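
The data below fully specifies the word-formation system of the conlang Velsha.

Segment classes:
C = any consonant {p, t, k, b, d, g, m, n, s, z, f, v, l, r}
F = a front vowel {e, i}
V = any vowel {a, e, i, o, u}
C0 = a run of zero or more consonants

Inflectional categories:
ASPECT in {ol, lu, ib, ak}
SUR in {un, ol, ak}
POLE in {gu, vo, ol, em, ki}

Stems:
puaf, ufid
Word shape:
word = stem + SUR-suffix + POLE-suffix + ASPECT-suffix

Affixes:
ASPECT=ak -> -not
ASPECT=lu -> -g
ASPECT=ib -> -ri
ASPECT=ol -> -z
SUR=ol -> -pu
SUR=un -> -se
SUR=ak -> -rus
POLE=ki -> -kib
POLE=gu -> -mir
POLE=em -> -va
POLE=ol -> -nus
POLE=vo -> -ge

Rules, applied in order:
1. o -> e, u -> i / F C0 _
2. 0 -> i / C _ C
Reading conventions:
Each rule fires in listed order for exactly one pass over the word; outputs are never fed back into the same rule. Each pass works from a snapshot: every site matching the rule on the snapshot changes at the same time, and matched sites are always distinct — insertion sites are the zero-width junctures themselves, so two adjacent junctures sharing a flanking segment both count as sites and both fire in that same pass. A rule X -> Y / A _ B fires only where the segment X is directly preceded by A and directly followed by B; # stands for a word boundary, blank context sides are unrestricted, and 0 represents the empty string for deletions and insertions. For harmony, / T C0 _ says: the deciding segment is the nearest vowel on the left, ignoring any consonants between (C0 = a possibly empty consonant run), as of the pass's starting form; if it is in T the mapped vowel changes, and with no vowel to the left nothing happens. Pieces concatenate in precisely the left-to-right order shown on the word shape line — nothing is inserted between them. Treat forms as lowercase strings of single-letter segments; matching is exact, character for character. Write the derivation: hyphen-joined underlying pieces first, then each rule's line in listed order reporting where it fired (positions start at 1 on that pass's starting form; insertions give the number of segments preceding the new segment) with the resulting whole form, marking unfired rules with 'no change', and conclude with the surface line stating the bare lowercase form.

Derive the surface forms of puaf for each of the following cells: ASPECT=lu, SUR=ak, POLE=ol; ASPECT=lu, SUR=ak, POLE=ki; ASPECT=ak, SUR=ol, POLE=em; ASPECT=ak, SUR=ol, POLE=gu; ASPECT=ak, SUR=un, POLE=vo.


cell ASPECT=lu, SUR=ak, POLE=ol:
underlying: puaf-rus-nus-g
1. o -> e, u -> i / F C0 _: no change
2. 0 -> i / C _ C: inserts after position(s) 4, 7, 10: puafirusinusig
surface: puafirusinusig

cell ASPECT=lu, SUR=ak, POLE=ki:
underlying: puaf-rus-kib-g
1. o -> e, u -> i / F C0 _: no change
2. 0 -> i / C _ C: inserts after position(s) 4, 7, 10: puafirusikibig
surface: puafirusikibig

cell ASPECT=ak, SUR=ol, POLE=em:
underlying: puaf-pu-va-not
1. o -> e, u -> i / F C0 _: no change
2. 0 -> i / C _ C: inserts after position(s) 4: puafipuvanot
surface: puafipuvanot

cell ASPECT=ak, SUR=ol, POLE=gu:
underlying: puaf-pu-mir-not
1. o -> e, u -> i / F C0 _: fires at position(s) 11: puafpumirnet
2. 0 -> i / C _ C: inserts after position(s) 4, 9: puafipumirinet
surface: puafipumirinet

cell ASPECT=ak, SUR=un, POLE=vo:
underlying: puaf-se-ge-not
1. o -> e, u -> i / F C0 _: fires at position(s) 10: puafsegenet
2. 0 -> i / C _ C: inserts after position(s) 4: puafisegenet
surface: puafisegenet


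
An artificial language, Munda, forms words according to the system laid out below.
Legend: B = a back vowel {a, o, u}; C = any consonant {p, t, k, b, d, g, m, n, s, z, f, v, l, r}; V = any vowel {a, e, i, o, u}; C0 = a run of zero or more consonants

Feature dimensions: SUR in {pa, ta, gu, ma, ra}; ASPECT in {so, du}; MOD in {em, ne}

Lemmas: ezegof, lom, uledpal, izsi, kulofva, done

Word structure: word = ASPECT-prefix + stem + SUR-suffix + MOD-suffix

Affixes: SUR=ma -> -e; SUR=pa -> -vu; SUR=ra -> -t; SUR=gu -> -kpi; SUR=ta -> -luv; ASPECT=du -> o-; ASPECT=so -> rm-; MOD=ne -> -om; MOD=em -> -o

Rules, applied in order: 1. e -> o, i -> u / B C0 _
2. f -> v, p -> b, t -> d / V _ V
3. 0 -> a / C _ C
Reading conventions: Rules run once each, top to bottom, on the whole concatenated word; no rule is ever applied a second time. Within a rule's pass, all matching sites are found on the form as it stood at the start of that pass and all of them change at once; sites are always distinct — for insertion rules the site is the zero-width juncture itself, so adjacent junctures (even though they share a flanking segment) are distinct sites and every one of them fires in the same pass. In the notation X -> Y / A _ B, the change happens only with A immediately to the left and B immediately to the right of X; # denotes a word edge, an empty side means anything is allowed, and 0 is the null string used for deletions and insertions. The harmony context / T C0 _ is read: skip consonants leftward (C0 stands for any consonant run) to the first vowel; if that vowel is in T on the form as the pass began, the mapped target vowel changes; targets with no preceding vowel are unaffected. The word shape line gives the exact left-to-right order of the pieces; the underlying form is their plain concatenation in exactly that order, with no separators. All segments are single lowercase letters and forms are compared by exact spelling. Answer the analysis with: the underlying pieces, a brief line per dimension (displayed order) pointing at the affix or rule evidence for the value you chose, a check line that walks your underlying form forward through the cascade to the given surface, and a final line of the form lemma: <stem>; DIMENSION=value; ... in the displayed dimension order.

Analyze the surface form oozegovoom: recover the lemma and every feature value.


underlying: o-ezegof-e-om
SUR=ma - signalled by the affix -e
ASPECT=du - signalled by the affix o-
MOD=ne - signalled by the affix -om
check: oezegofeom -> oozegofoom -> oozegovoom -> oozegovoom
lemma: ezegof; SUR=ma; ASPECT=du; MOD=ne


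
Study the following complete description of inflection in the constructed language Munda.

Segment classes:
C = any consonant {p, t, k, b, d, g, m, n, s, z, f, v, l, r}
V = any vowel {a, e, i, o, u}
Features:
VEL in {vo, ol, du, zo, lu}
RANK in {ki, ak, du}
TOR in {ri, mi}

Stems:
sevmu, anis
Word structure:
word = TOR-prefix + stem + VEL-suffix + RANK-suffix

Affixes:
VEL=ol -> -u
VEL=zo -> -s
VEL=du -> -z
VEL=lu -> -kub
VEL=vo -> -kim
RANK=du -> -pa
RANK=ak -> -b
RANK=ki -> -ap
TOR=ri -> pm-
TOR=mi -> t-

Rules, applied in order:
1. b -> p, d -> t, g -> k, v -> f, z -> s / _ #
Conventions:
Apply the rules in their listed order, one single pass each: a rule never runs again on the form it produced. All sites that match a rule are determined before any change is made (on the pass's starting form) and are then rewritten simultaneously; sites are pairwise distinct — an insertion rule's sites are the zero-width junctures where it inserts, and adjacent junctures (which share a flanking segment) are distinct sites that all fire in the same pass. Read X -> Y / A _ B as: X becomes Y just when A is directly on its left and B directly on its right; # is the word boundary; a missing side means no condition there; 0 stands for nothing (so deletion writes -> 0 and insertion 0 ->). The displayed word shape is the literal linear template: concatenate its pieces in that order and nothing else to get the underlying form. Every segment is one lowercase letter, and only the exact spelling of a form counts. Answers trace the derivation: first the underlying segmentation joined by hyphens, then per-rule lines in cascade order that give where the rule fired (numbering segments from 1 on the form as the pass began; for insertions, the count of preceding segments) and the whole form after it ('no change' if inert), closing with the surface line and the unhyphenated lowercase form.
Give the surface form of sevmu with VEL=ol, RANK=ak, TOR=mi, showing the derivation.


underlying: t-sevmu-u-b
1. b -> p, d -> t, g -> k, v -> f, z -> s / _ #: fires at position(s) 8: tsevmuup
surface: tsevmuup


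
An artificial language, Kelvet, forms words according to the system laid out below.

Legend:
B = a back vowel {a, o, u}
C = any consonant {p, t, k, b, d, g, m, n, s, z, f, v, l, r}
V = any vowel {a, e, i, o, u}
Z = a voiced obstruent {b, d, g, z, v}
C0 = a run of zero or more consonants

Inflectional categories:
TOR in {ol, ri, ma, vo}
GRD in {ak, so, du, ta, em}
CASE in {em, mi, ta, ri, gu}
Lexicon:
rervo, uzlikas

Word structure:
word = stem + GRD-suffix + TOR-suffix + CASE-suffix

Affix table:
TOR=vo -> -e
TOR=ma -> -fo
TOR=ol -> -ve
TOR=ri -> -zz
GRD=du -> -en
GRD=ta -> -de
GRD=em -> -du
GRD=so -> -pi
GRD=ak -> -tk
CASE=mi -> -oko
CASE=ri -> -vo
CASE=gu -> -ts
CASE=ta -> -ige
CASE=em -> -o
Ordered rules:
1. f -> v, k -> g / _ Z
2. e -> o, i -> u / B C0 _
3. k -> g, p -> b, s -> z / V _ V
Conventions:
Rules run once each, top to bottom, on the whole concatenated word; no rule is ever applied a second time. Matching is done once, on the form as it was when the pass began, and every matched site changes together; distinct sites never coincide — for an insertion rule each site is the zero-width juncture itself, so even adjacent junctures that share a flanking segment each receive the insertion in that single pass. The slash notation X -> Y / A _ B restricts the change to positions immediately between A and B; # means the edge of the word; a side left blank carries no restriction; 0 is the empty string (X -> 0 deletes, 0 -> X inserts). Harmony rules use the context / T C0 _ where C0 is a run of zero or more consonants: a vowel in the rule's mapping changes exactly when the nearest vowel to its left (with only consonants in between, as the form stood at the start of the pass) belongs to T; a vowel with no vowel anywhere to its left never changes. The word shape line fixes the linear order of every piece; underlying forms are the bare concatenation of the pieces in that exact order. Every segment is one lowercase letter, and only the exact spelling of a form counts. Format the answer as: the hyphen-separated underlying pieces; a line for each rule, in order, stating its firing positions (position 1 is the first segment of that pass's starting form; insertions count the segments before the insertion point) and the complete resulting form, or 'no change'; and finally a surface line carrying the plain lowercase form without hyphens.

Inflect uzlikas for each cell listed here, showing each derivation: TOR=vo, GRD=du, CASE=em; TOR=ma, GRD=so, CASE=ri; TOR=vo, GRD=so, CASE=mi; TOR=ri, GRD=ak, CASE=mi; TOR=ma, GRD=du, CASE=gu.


cell TOR=vo, GRD=du, CASE=em:
underlying: uzlikas-en-e-o
1. f -> v, k -> g / _ Z: no change
2. e -> o, i -> u / B C0 _: fires at position(s) 4, 8: uzlukasoneo
3. k -> g, p -> b, s -> z / V _ V: fires at position(s) 5, 7: uzlugazoneo
surface: uzlugazoneo

cell TOR=ma, GRD=so, CASE=ri:
underlying: uzlikas-pi-fo-vo
1. f -> v, k -> g / _ Z: no change
2. e -> o, i -> u / B C0 _: fires at position(s) 4, 9: uzlukaspufovo
3. k -> g, p -> b, s -> z / V _ V: fires at position(s) 5: uzlugaspufovo
surface: uzlugaspufovo

cell TOR=vo, GRD=so, CASE=mi:
underlying: uzlikas-pi-e-oko
1. f -> v, k -> g / _ Z: no change
2. e -> o, i -> u / B C0 _: fires at position(s) 4, 9: uzlukaspueoko
3. k -> g, p -> b, s -> z / V _ V: fires at position(s) 5, 12: uzlugaspueogo
surface: uzlugaspueogo

cell TOR=ri, GRD=ak, CASE=mi:
underlying: uzlikas-tk-zz-oko
1. f -> v, k -> g / _ Z: fires at position(s) 9: uzlikastgzzoko
2. e -> o, i -> u / B C0 _: fires at position(s) 4: uzlukastgzzoko
3. k -> g, p -> b, s -> z / V _ V: fires at position(s) 5, 13: uzlugastgzzogo
surface: uzlugastgzzogo

cell TOR=ma, GRD=du, CASE=gu:
underlying: uzlikas-en-fo-ts
1. f -> v, k -> g / _ Z: no change
2. e -> o, i -> u / B C0 _: fires at position(s) 4, 8: uzlukasonfots
3. k -> g, p -> b, s -> z / V _ V: fires at position(s) 5, 7: uzlugazonfots
surface: uzlugazonfots


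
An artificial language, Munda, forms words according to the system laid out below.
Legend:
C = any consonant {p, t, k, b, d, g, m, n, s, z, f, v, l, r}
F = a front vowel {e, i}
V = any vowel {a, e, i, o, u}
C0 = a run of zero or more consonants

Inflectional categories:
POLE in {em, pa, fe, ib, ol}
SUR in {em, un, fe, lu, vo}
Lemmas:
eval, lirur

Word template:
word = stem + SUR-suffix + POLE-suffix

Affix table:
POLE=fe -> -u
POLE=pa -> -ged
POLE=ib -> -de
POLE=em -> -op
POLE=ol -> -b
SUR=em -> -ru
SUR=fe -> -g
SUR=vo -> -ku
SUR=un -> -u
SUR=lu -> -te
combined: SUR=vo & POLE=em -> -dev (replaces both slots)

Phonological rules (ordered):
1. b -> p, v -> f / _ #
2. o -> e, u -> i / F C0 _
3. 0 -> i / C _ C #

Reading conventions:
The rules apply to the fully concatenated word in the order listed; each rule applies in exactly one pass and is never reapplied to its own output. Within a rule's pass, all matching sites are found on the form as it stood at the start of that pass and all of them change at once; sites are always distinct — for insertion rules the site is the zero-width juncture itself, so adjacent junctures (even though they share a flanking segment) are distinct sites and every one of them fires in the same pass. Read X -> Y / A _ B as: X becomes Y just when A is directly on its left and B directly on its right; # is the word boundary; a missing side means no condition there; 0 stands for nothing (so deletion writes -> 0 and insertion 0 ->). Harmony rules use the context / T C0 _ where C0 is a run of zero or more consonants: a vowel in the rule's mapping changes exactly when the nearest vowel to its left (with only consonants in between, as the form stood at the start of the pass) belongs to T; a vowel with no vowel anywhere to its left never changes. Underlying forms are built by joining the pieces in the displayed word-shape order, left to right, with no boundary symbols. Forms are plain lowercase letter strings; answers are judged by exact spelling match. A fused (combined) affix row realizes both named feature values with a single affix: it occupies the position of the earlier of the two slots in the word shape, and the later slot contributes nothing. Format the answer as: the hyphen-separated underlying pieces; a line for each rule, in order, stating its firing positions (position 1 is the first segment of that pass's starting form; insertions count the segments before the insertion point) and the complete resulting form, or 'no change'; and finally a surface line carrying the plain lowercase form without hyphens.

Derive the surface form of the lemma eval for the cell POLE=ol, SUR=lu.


underlying: eval-te-b
1. b -> p, v -> f / _ #: fires at position(s) 7: evaltep
2. o -> e, u -> i / F C0 _: no change
3. 0 -> i / C _ C #: no change
surface: evaltep


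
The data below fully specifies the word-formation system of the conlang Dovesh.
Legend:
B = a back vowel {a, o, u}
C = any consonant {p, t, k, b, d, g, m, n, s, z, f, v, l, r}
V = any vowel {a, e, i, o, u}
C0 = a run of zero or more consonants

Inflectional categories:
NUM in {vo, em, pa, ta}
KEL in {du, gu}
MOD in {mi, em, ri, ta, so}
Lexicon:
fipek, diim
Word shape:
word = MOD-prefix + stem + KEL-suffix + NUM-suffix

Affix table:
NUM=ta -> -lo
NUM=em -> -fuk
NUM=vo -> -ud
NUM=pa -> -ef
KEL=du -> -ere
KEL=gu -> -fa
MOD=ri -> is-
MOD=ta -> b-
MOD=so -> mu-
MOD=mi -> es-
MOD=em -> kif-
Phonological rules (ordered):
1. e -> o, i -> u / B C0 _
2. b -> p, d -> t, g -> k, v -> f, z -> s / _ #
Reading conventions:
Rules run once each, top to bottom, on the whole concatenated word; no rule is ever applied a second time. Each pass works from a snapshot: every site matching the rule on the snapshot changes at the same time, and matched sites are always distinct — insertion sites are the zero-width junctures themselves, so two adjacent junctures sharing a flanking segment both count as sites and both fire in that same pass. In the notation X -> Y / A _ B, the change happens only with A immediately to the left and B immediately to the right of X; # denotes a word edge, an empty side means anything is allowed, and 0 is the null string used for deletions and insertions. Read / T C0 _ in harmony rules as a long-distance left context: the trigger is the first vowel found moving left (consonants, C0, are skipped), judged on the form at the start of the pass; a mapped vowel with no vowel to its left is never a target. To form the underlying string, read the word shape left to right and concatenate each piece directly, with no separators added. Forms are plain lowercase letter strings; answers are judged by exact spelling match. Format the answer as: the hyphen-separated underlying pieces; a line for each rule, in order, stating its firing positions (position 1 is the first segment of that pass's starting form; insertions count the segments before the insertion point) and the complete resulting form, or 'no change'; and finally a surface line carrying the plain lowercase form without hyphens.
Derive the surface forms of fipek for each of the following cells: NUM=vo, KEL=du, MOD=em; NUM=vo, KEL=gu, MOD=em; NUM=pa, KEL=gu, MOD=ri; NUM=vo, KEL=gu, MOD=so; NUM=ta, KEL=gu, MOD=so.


cell NUM=vo, KEL=du, MOD=em:
underlying: kif-fipek-ere-ud
1. e -> o, i -> u / B C0 _: no change
2. b -> p, d -> t, g -> k, v -> f, z -> s / _ #: fires at position(s) 13: kiffipekereut
surface: kiffipekereut

cell NUM=vo, KEL=gu, MOD=em:
underlying: kif-fipek-fa-ud
1. e -> o, i -> u / B C0 _: no change
2. b -> p, d -> t, g -> k, v -> f, z -> s / _ #: fires at position(s) 12: kiffipekfaut
surface: kiffipekfaut

cell NUM=pa, KEL=gu, MOD=ri:
underlying: is-fipek-fa-ef
1. e -> o, i -> u / B C0 _: fires at position(s) 10: isfipekfaof
2. b -> p, d -> t, g -> k, v -> f, z -> s / _ #: no change
surface: isfipekfaof

cell NUM=vo, KEL=gu, MOD=so:
underlying: mu-fipek-fa-ud
1. e -> o, i -> u / B C0 _: fires at position(s) 4: mufupekfaud
2. b -> p, d -> t, g -> k, v -> f, z -> s / _ #: fires at position(s) 11: mufupekfaut
surface: mufupekfaut

cell NUM=ta, KEL=gu, MOD=so:
underlying: mu-fipek-fa-lo
1. e -> o, i -> u / B C0 _: fires at position(s) 4: mufupekfalo
2. b -> p, d -> t, g -> k, v -> f, z -> s / _ #: no change
surface: mufupekfalo


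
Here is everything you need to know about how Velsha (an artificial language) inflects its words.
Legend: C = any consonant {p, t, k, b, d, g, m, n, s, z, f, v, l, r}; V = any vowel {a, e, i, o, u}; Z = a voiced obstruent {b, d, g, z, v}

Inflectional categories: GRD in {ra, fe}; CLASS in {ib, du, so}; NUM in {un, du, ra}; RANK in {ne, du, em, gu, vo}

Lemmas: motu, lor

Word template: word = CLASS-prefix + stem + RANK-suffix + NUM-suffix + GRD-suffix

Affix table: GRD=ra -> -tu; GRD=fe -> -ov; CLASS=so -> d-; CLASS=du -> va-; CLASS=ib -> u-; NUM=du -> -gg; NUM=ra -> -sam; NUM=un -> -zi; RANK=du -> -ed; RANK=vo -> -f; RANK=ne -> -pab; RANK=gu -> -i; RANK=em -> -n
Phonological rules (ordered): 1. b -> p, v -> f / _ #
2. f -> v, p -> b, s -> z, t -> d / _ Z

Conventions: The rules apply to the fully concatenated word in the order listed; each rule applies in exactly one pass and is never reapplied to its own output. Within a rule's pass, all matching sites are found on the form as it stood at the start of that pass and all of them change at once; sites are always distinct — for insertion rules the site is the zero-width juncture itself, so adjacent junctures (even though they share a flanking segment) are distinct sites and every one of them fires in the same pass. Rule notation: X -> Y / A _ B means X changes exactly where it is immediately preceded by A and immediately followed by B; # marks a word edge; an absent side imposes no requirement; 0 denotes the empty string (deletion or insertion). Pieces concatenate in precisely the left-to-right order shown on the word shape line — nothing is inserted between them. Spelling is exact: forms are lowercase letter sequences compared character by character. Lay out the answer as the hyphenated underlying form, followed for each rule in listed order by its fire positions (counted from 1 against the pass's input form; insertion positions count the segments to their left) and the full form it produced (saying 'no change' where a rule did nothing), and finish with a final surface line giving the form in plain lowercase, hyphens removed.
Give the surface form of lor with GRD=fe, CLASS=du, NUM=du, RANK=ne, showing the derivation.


underlying: va-lor-pab-gg-ov
1. b -> p, v -> f / _ #: fires at position(s) 12: valorpabggof
2. f -> v, p -> b, s -> z, t -> d / _ Z: no change
surface: valorpabggof


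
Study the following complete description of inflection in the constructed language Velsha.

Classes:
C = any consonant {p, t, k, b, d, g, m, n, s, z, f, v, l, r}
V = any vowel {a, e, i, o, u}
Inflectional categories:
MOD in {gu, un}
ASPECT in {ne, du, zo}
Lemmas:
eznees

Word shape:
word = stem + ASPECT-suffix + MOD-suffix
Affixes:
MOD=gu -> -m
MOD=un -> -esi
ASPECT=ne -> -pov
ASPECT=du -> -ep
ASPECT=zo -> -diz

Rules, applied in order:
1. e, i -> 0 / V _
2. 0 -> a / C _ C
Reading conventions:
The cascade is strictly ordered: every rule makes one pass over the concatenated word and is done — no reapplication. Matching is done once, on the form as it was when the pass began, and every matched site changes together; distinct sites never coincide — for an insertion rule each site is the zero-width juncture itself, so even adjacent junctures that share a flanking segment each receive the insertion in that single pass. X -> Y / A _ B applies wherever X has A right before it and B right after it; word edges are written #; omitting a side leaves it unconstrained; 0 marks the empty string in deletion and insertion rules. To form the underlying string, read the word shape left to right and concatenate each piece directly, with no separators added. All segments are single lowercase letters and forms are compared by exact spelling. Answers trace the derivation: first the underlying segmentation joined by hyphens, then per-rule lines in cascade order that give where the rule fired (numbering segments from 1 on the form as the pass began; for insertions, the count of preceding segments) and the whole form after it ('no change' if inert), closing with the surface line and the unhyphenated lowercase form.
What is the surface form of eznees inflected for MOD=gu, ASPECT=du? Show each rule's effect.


underlying: eznees-ep-m
1. e, i -> 0 / V _: fires at position(s) 5: eznesepm
2. 0 -> a / C _ C: inserts after position(s) 2, 7: ezanesepam
surface: ezanesepam


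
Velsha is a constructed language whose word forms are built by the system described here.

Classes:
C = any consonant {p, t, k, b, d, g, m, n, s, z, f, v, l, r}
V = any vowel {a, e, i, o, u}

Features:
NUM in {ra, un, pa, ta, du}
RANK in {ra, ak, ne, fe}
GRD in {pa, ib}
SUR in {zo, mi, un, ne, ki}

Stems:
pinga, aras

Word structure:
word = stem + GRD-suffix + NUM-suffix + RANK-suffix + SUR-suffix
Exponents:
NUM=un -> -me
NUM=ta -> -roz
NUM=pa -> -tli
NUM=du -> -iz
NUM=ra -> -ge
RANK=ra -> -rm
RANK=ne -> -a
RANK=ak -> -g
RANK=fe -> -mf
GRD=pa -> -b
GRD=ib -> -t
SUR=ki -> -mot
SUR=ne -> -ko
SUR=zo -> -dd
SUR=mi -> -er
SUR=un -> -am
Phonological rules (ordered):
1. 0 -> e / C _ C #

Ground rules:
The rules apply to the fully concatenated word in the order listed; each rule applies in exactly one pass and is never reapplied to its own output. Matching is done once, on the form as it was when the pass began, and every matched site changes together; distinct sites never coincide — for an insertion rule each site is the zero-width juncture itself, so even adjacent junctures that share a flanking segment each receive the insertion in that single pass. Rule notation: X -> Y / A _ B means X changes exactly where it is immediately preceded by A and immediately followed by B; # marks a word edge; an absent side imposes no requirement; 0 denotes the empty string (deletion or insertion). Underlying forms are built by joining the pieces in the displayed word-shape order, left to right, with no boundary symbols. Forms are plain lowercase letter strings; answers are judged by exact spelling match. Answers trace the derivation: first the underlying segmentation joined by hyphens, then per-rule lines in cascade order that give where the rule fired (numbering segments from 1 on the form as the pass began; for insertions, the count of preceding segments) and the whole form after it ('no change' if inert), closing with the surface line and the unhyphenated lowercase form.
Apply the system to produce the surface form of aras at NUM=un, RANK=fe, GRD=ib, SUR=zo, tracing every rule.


underlying: aras-t-me-mf-dd
1. 0 -> e / C _ C #: inserts after position(s) 10: arastmemfded
surface: arastmemfded


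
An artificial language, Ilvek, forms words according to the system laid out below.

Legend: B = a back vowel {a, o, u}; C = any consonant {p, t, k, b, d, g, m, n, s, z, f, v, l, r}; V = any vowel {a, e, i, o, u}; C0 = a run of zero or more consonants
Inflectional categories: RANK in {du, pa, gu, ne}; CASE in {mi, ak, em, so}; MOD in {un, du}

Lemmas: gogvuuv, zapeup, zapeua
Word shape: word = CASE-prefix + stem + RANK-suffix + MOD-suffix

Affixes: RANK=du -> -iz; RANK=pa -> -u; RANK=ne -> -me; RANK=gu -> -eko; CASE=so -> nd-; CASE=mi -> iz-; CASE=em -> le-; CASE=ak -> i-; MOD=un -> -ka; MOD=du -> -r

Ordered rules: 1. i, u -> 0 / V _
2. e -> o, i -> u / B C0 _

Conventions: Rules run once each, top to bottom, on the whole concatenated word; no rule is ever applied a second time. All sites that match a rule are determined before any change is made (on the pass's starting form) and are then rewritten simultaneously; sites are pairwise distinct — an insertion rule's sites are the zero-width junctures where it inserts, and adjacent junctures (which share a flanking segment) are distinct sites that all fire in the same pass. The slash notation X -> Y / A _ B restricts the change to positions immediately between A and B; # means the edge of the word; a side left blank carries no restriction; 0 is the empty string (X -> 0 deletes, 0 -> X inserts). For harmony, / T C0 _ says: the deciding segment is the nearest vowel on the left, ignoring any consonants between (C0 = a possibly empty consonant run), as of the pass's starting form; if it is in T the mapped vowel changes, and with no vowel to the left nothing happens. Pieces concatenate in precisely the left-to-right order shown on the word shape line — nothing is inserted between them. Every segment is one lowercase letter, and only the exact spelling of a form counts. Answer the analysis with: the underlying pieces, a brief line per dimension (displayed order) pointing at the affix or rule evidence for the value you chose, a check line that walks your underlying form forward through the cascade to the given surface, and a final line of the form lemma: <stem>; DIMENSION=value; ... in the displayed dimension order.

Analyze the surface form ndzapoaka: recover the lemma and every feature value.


underlying: nd-zapeua-u-ka
RANK=pa - signalled by the affix -u
CASE=so - signalled by the affix nd-
MOD=un - signalled by the affix -ka
check: ndzapeuauka -> ndzapeaka -> ndzapoaka
lemma: zapeua; RANK=pa; CASE=so; MOD=un


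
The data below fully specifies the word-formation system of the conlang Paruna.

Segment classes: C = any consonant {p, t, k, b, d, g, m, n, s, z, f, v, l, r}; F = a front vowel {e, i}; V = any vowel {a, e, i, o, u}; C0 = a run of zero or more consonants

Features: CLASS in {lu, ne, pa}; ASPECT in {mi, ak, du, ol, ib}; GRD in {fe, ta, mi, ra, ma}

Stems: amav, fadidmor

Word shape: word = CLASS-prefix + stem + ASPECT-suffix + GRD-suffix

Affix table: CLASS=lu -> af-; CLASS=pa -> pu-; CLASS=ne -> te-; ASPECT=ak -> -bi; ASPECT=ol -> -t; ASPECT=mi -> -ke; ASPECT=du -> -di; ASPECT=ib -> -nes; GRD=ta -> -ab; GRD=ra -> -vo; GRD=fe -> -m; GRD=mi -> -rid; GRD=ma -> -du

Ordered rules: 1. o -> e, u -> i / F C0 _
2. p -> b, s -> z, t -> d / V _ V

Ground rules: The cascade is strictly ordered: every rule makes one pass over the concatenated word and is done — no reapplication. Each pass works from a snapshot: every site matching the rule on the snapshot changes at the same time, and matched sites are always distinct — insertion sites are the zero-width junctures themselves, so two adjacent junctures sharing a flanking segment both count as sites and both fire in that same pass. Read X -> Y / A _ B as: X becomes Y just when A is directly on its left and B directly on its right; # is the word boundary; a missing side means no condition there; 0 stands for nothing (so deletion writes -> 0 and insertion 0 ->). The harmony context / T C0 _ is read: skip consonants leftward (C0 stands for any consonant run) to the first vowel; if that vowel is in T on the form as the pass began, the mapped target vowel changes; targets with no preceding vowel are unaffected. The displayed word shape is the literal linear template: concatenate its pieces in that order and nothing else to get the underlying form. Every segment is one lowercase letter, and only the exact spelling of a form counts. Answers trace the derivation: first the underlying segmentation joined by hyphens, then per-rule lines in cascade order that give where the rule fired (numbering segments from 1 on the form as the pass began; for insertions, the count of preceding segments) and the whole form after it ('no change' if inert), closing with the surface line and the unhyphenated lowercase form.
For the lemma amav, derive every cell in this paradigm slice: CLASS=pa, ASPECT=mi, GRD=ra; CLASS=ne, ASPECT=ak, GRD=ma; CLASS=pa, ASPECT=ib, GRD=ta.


cell CLASS=pa, ASPECT=mi, GRD=ra:
underlying: pu-amav-ke-vo
1. o -> e, u -> i / F C0 _: fires at position(s) 10: puamavkeve
2. p -> b, s -> z, t -> d / V _ V: no change
surface: puamavkeve

cell CLASS=ne, ASPECT=ak, GRD=ma:
underlying: te-amav-bi-du
1. o -> e, u -> i / F C0 _: fires at position(s) 10: teamavbidi
2. p -> b, s -> z, t -> d / V _ V: no change
surface: teamavbidi

cell CLASS=pa, ASPECT=ib, GRD=ta:
underlying: pu-amav-nes-ab
1. o -> e, u -> i / F C0 _: no change
2. p -> b, s -> z, t -> d / V _ V: fires at position(s) 9: puamavnezab
surface: puamavnezab


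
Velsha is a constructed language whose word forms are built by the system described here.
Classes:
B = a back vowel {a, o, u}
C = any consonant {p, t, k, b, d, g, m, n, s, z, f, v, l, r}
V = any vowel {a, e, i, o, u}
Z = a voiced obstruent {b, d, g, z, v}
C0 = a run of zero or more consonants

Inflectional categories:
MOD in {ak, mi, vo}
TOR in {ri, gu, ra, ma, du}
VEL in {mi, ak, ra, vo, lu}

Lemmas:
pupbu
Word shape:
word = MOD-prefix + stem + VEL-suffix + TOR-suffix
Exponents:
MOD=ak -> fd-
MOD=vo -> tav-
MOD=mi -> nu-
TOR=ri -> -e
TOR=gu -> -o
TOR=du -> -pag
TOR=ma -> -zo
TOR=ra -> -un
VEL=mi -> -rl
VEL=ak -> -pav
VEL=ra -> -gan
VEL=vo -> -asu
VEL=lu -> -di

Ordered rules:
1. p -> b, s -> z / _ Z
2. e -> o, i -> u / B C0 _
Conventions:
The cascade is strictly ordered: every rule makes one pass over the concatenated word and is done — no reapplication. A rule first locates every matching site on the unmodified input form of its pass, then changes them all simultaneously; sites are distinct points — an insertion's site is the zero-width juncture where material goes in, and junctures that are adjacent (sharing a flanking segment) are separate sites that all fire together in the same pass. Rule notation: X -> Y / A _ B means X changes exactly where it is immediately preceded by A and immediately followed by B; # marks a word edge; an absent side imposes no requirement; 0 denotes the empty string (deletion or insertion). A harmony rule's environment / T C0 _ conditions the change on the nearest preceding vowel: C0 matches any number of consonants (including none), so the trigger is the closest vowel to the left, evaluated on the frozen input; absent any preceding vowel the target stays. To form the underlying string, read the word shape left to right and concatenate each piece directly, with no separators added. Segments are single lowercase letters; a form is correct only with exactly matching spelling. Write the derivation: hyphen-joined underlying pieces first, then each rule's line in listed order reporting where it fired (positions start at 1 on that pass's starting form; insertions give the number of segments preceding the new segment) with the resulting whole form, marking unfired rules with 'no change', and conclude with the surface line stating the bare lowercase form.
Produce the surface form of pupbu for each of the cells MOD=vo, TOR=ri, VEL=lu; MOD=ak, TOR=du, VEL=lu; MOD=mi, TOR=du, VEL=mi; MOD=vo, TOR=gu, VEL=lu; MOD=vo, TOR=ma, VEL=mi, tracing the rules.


cell MOD=vo, TOR=ri, VEL=lu:
underlying: tav-pupbu-di-e
1. p -> b, s -> z / _ Z: fires at position(s) 6: tavpubbudie
2. e -> o, i -> u / B C0 _: fires at position(s) 10: tavpubbudue
surface: tavpubbudue

cell MOD=ak, TOR=du, VEL=lu:
underlying: fd-pupbu-di-pag
1. p -> b, s -> z / _ Z: fires at position(s) 5: fdpubbudipag
2. e -> o, i -> u / B C0 _: fires at position(s) 9: fdpubbudupag
surface: fdpubbudupag

cell MOD=mi, TOR=du, VEL=mi:
underlying: nu-pupbu-rl-pag
1. p -> b, s -> z / _ Z: fires at position(s) 5: nupubburlpag
2. e -> o, i -> u / B C0 _: no change
surface: nupubburlpag

cell MOD=vo, TOR=gu, VEL=lu:
underlying: tav-pupbu-di-o
1. p -> b, s -> z / _ Z: fires at position(s) 6: tavpubbudio
2. e -> o, i -> u / B C0 _: fires at position(s) 10: tavpubbuduo
surface: tavpubbuduo

cell MOD=vo, TOR=ma, VEL=mi:
underlying: tav-pupbu-rl-zo
1. p -> b, s -> z / _ Z: fires at position(s) 6: tavpubburlzo
2. e -> o, i -> u / B C0 _: no change
surface: tavpubburlzo


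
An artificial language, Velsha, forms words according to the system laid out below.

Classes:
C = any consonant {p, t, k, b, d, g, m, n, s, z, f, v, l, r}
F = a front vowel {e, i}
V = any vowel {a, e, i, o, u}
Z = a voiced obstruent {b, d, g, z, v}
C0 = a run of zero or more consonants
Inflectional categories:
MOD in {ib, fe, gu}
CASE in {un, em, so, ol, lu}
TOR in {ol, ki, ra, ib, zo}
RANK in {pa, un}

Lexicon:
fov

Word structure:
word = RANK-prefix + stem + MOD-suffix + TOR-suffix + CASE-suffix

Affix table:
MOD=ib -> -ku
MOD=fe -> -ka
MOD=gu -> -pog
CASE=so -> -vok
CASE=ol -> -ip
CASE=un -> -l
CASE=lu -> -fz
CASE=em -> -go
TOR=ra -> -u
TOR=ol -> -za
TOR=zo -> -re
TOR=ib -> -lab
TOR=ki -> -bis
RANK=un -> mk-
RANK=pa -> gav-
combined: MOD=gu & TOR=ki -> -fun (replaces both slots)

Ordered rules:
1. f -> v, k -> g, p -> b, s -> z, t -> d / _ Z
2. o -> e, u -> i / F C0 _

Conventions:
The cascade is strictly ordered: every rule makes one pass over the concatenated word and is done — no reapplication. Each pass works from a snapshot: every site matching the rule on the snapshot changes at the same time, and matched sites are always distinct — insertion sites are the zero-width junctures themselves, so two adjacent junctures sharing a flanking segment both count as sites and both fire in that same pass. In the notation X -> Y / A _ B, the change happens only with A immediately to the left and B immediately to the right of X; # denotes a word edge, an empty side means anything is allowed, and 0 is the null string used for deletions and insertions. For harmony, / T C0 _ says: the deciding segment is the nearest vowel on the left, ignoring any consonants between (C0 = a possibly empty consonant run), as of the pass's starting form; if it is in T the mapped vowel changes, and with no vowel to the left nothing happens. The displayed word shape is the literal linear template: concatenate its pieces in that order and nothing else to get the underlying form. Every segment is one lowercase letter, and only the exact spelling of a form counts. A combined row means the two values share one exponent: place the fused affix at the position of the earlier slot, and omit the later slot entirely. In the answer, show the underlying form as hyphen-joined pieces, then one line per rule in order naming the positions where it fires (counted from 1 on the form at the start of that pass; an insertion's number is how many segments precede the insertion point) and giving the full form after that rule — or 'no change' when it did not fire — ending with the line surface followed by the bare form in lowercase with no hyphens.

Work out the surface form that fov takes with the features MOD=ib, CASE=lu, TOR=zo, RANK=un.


underlying: mk-fov-ku-re-fz
1. f -> v, k -> g, p -> b, s -> z, t -> d / _ Z: fires at position(s) 10: mkfovkurevz
2. o -> e, u -> i / F C0 _: no change
surface: mkfovkurevz


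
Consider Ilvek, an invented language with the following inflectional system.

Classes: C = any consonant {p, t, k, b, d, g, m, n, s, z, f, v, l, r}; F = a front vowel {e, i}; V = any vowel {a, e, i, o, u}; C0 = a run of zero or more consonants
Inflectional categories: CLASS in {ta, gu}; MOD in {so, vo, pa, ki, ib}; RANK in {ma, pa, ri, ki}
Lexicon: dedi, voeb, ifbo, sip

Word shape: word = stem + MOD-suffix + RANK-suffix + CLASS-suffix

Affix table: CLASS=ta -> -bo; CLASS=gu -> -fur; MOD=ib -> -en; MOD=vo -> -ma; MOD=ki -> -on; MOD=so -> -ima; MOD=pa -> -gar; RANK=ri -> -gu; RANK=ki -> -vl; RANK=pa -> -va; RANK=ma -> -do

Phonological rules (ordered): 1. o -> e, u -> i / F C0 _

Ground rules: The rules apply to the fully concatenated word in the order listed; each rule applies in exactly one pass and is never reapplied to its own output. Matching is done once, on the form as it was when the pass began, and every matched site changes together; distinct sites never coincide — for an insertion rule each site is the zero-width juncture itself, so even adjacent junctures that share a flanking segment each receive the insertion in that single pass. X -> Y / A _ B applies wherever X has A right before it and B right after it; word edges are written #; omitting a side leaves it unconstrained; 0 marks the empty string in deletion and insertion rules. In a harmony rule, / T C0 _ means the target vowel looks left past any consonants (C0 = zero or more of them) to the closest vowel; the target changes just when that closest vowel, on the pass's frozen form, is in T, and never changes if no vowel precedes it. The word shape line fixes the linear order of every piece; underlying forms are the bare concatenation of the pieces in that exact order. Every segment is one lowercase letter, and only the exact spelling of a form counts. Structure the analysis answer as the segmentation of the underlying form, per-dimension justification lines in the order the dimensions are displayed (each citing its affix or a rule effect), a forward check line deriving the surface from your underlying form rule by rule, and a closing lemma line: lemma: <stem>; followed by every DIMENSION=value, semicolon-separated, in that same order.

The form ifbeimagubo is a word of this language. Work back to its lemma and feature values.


underlying: ifbo-ima-gu-bo
CLASS=ta - signalled by the affix -bo
MOD=so - signalled by the affix -ima
RANK=ri - signalled by the affix -gu
check: ifboimagubo -> ifbeimagubo
lemma: ifbo; CLASS=ta; MOD=so; RANK=ri


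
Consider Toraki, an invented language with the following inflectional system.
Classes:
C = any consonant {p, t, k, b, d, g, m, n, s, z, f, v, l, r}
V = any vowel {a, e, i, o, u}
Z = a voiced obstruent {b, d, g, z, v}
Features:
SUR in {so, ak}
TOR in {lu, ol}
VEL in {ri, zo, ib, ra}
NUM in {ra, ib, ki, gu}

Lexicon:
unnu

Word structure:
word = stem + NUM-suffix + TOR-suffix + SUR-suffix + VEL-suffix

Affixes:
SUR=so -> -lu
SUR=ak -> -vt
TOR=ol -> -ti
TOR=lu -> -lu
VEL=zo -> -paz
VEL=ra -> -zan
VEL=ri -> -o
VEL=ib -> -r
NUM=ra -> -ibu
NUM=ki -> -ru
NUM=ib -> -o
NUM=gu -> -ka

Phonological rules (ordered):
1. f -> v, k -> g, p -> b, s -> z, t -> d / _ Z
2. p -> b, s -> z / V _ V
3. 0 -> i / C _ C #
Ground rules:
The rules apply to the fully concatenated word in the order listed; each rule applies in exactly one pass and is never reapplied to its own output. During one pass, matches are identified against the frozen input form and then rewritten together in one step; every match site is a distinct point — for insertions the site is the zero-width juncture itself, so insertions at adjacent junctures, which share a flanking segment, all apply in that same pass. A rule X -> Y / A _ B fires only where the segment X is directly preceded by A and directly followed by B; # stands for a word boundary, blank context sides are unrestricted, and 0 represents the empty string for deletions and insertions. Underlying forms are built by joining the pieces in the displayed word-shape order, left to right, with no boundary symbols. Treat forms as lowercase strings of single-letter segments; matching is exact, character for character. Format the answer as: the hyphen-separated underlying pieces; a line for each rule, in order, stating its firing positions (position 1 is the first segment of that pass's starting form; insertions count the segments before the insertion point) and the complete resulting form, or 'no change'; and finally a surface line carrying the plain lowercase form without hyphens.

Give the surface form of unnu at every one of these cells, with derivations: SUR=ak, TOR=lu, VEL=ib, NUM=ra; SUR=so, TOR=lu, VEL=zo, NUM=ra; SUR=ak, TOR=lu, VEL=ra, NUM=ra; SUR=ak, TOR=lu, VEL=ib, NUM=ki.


cell SUR=ak, TOR=lu, VEL=ib, NUM=ra:
underlying: unnu-ibu-lu-vt-r
1. f -> v, k -> g, p -> b, s -> z, t -> d / _ Z: no change
2. p -> b, s -> z / V _ V: no change
3. 0 -> i / C _ C #: inserts after position(s) 11: unnuibuluvtir
surface: unnuibuluvtir

cell SUR=so, TOR=lu, VEL=zo, NUM=ra:
underlying: unnu-ibu-lu-lu-paz
1. f -> v, k -> g, p -> b, s -> z, t -> d / _ Z: no change
2. p -> b, s -> z / V _ V: fires at position(s) 12: unnuibululubaz
3. 0 -> i / C _ C #: no change
surface: unnuibululubaz

cell SUR=ak, TOR=lu, VEL=ra, NUM=ra:
underlying: unnu-ibu-lu-vt-zan
1. f -> v, k -> g, p -> b, s -> z, t -> d / _ Z: fires at position(s) 11: unnuibuluvdzan
2. p -> b, s -> z / V _ V: no change
3. 0 -> i / C _ C #: no change
surface: unnuibuluvdzan

cell SUR=ak, TOR=lu, VEL=ib, NUM=ki:
underlying: unnu-ru-lu-vt-r
1. f -> v, k -> g, p -> b, s -> z, t -> d / _ Z: no change
2. p -> b, s -> z / V _ V: no change
3. 0 -> i / C _ C #: inserts after position(s) 10: unnuruluvtir
surface: unnuruluvtir
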